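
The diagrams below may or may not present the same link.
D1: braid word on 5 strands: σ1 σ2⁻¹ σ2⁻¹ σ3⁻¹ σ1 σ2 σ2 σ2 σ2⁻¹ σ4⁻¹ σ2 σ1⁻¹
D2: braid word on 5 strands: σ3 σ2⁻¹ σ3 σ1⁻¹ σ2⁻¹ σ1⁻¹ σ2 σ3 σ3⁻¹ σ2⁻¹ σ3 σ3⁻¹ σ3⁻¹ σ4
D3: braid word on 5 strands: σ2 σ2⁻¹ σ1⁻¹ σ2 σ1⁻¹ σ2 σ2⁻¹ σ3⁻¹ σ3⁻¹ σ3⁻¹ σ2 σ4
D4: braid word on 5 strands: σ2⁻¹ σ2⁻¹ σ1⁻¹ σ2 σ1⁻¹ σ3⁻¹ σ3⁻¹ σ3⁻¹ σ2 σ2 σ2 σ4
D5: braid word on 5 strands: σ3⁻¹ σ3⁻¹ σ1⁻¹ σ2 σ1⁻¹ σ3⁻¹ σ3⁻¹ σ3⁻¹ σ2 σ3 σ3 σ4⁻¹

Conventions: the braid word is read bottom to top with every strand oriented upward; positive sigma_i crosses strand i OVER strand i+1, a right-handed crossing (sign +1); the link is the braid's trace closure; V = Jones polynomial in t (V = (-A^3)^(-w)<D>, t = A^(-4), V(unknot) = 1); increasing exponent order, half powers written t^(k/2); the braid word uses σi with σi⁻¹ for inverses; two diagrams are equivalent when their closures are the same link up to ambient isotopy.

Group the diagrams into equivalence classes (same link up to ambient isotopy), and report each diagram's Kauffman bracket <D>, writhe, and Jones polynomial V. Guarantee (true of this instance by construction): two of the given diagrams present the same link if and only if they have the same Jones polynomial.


equivalence classes: {D1} | {D2} | {D3, D4, D5}
D1 (bracket 1; 12 crossings at w = 0): V = 1
V(D2) = -t^-4 + t^-3 + t^-1  [14 crossings, <D> = A^-2 + A^6 - A^10, w = -2]
D3 (bracket A^-10 - A^-6 + 2A^-2 - 3A^2 + 3A^6 - 2A^10 + 2A^14 - A^18; 12 crossings at w = -2): V = -t^-6 + 2t^-5 - 2t^-4 + 3t^-3 - 3t^-2 + 2t^-1 - 1 + t
V(D4) = -t^-6 + 2t^-5 - 2t^-4 + 3t^-3 - 3t^-2 + 2t^-1 - 1 + t  (w -2, c 12, <D> = A^-10 - A^-6 + 2A^-2 - 3A^2 + 3A^6 - 2A^10 + 2A^14 - A^18)
V(D5) = -t^-6 + 2t^-5 - 2t^-4 + 3t^-3 - 3t^-2 + 2t^-1 - 1 + t  (w -4, c 12, <D> = A^-16 - A^-12 + 2A^-8 - 3A^-4 + 3 - 2A^4 + 2A^8 - A^12)
key observation: 3 values of V(t) split the 5 diagrams


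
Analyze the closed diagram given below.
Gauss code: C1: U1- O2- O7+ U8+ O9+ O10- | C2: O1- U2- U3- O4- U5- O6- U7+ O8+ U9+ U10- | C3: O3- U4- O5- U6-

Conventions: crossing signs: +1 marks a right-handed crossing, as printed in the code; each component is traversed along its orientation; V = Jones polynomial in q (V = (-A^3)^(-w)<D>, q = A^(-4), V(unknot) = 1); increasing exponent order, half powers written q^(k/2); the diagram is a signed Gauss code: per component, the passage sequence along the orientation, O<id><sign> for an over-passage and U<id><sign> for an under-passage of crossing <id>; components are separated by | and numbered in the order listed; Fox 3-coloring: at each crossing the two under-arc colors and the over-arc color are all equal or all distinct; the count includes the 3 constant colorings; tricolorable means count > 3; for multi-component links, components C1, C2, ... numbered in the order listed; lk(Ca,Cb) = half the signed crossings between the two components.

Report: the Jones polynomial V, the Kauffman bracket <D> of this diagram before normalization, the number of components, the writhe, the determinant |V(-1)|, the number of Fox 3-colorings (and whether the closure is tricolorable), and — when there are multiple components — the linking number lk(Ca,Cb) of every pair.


V(q) = q^-6 + q^-3 + q^-2 + q^-1
bracket: A^-8 + A^-4 + 1 + A^12, w = -4
3 components, writhe -4, over 10 crossings
lk(C1,C2) = 0
linking number lk(C1,C3) = 0
lk(C2,C3): -2
det 0, colorings 9 of 3^10 — tricolorable
observation: span 5 respects span(V) <= c + mu - 1 = 12 for this 3-component diagram


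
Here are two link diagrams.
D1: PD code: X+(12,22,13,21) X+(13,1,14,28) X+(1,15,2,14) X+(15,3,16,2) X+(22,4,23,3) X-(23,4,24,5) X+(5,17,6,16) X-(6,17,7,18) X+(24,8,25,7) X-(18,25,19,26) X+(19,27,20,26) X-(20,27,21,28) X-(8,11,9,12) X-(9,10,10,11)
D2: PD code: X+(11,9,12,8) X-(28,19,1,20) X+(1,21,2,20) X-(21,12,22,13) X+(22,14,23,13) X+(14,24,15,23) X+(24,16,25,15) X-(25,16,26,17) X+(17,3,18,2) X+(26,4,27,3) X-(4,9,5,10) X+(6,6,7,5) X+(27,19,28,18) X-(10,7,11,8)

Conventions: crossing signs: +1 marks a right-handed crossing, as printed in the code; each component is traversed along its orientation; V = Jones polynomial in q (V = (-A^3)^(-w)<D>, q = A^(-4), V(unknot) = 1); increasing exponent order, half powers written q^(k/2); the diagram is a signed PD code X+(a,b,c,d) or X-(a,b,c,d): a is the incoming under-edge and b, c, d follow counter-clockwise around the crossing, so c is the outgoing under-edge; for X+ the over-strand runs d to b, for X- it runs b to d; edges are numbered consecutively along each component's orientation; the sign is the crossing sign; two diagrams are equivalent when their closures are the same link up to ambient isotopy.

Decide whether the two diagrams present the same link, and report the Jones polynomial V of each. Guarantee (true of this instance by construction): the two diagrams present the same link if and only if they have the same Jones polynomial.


same link: no
V(D1) = q - q^2 + 2q^3 - q^4 + q^5 - q^6  [14 crossings, <D> = -A^-18 + A^-14 - A^-10 + 2A^-6 - A^-2 + A^2, w = +2]
V(D2) = q + q^3 - q^4  [14 crossings, <D> = -A^-4 + 1 + A^8, w = +4]
insight: 2 values of V(q) split the 2 diagrams


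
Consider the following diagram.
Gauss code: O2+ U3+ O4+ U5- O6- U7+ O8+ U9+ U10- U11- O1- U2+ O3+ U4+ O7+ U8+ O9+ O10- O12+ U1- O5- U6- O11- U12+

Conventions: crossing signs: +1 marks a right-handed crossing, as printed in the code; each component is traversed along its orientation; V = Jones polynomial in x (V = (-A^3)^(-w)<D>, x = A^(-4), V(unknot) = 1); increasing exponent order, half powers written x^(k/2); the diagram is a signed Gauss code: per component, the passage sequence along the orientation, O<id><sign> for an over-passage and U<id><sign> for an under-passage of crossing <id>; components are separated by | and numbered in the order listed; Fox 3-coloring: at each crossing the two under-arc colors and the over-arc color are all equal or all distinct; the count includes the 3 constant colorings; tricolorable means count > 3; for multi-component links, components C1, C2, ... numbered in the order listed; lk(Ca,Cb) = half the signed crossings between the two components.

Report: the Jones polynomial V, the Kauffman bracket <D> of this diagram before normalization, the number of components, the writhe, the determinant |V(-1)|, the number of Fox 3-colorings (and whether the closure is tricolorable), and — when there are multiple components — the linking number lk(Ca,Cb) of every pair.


V(x) = x^-3 - 3x^-2 + 6x^-1 - 9 + 12x - 12x^2 + 12x^3 - 10x^4 + 6x^5 - 3x^6 + x^7
bracket: A^-22 - 3A^-18 + 6A^-14 - 10A^-10 + 12A^-6 - 12A^-2 + 12A^2 - 9A^6 + 6A^10 - 3A^14 + A^18, w = +2
1 component, writhe +2, over 12 crossings
det 75, colorings 9 of 3^12 — tricolorable
observation: V spans 10 powers of x: at least 10 crossings in any diagram


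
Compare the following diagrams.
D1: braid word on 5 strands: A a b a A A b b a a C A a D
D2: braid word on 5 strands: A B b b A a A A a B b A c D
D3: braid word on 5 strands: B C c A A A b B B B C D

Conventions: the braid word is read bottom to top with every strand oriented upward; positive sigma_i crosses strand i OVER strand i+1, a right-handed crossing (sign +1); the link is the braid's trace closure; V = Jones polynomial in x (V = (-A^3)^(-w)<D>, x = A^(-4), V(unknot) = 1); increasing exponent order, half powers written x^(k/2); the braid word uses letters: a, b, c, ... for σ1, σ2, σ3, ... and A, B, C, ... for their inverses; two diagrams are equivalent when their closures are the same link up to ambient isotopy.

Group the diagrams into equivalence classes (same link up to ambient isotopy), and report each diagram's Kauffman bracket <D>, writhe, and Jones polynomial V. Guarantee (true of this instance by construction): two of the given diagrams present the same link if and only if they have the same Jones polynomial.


classes: {D1} | {D2} | {D3}
V(D1) = x - x^2 + 2x^3 - x^4 + x^5 - x^6  [14 crossings, <D> = -A^-18 + A^-14 - A^-10 + 2A^-6 - A^-2 + A^2, w = +2]
D2 (bracket A^-2 + A^6 - A^10; 14 crossings at w = -2): V = -x^-4 + x^-3 + x^-1
V(D3) = x^-8 - 2x^-7 + x^-6 - 2x^-5 + 2x^-4 + x^-2  [12 crossings, <D> = A^-16 + 2A^-8 - 2A^-4 + 1 - 2A^4 + A^8, w = -8]
note: 3 values of V(x) split the 3 diagrams


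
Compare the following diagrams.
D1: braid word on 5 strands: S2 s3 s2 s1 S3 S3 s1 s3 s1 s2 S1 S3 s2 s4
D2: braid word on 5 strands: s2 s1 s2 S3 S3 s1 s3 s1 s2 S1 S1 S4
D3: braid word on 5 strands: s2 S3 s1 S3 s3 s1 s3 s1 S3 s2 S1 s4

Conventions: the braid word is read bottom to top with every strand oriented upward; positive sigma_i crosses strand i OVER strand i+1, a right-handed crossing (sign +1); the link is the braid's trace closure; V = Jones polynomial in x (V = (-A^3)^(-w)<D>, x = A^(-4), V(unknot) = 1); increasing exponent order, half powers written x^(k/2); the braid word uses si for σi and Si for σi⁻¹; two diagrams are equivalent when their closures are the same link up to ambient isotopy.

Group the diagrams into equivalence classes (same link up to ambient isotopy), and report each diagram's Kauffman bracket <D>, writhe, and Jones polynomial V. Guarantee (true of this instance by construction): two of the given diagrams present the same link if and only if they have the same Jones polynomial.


grouping into links: {D1, D2, D3}
V(D1) = x - x^2 + 2x^3 - x^4 + x^5 - x^6  (w +4, c 14, <D> = -A^-12 + A^-8 - A^-4 + 2 - A^4 + A^8)
D2 (bracket -A^-18 + A^-14 - A^-10 + 2A^-6 - A^-2 + A^2; 12 crossings at w = +2): V = x - x^2 + 2x^3 - x^4 + x^5 - x^6
V(D3) = x - x^2 + 2x^3 - x^4 + x^5 - x^6  (w +4, c 12, <D> = -A^-12 + A^-8 - A^-4 + 2 - A^4 + A^8)
key observation: one V(x) for all 3 diagrams — one class (guaranteed)


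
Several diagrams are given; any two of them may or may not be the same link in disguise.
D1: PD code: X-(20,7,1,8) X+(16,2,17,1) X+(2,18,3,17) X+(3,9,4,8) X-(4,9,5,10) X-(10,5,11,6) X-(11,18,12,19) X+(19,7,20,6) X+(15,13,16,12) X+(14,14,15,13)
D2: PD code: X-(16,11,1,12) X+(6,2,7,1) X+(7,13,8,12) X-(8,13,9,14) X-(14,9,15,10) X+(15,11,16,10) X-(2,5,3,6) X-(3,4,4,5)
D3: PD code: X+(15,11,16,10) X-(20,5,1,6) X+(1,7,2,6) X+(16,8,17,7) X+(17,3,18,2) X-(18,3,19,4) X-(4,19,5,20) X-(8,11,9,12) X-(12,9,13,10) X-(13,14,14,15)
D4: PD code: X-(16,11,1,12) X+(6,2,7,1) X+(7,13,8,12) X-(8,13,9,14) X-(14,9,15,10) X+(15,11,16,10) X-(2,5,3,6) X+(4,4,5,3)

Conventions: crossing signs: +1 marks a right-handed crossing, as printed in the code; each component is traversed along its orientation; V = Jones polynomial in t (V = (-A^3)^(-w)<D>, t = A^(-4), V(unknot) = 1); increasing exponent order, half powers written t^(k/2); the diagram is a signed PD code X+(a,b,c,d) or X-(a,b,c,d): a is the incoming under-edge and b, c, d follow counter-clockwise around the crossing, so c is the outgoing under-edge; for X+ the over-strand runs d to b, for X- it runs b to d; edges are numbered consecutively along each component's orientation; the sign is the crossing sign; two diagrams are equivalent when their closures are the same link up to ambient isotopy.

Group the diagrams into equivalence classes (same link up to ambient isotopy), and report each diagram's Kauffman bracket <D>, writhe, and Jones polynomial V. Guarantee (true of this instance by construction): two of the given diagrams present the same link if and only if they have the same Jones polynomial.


equivalence classes: {D1, D2, D3, D4}
D1 (bracket A^6; 10 crossings at w = +2): V = 1
D2 (bracket A^-6; 8 crossings at w = -2): V = 1
V(D3) = 1  (w -2, c 10, <D> = A^-6)
V(D4) = 1  (w 0, c 8, <D> = 1)
key observation: one V(t) for all 4 diagrams — one class (guaranteed)


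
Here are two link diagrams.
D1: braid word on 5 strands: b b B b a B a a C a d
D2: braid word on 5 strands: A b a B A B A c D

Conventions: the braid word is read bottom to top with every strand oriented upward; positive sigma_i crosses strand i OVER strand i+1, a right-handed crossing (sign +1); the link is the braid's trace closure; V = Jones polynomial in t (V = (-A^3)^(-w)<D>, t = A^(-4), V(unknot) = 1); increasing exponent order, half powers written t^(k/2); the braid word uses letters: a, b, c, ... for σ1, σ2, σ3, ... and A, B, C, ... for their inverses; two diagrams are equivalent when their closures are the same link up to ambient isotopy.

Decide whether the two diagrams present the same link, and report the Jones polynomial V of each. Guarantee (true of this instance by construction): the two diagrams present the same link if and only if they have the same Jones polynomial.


equivalent: no
D1 (bracket A^-15 - A^-11 + 2A^-7 - 2A^-3 + 2A - A^5 + A^9; 11 crossings at w = +5): V = -t^(3/2) + t^(5/2) - 2t^(7/2) + 2t^(9/2) - 2t^(11/2) + t^(13/2) - t^(15/2)
V(D2) = t^(-9/2) - t^(-5/2) - t^(-3/2) - t^(-1/2)  [9 crossings, <D> = A^-7 + A^-3 + A - A^9, w = -3]
observation: 2 values of V(t) split the 2 diagrams


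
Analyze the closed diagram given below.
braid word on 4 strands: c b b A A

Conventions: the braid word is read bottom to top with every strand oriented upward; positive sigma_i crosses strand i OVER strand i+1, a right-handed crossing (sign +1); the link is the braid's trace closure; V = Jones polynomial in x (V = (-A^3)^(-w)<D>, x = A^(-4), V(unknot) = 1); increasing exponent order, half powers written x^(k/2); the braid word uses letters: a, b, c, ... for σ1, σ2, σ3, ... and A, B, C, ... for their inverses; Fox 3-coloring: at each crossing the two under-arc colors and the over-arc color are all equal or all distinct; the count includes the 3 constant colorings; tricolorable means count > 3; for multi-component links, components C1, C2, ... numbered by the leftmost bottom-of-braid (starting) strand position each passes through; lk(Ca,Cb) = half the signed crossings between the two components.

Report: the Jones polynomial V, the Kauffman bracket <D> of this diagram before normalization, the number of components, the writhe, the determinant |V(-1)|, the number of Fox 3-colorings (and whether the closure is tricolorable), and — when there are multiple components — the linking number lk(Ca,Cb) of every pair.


V(x) = x^-2 + 2 + x^2
bracket: -A^-5 - 2A^3 - A^11, w = +1
3 components, writhe +1, over 5 crossings
lk(C1,C2) = -1
linking number lk(C1,C3) = 0
lk(C2,C3): +1
det 4, colorings 3 of 3^5 — not tricolorable
observation: the span of V is 4, within the link bound 5 + 3 - 1


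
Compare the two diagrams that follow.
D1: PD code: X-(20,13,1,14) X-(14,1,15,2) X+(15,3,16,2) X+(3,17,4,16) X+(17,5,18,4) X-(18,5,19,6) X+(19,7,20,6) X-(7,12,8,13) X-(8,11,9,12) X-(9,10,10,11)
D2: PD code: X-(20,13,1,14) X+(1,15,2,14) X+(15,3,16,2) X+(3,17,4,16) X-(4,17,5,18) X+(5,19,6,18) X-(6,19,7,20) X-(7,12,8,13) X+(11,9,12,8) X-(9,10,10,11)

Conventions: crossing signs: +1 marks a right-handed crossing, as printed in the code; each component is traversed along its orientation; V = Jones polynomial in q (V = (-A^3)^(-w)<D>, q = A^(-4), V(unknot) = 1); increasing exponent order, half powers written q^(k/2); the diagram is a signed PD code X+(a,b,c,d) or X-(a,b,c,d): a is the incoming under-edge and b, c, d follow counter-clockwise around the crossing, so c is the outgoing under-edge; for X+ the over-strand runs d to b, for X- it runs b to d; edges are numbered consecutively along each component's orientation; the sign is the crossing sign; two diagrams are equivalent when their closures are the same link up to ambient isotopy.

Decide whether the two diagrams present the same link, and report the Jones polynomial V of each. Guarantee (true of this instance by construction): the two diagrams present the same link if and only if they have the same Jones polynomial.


equivalent: yes
D1 (bracket A^-6; 10 crossings at w = -2): V = 1
V(D2) = 1  (w 0, c 10, <D> = 1)
key observation: Reidemeister moves carry D1 (10 crossings) to D2 (10)


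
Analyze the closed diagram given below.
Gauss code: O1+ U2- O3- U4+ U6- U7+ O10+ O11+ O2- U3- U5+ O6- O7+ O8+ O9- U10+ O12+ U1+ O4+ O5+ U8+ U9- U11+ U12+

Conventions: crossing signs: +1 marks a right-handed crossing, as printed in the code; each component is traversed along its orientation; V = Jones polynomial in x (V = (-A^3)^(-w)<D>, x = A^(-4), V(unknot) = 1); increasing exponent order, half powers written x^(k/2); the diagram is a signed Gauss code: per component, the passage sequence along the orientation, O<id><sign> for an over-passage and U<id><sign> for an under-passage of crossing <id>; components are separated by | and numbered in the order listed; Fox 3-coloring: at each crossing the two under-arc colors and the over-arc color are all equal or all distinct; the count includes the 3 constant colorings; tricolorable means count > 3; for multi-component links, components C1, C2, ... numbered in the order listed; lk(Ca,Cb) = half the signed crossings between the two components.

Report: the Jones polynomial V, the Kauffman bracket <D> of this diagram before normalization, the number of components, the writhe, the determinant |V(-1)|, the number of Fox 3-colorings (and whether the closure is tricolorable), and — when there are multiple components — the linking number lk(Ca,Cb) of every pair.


Jones polynomial: V(x) = x - x^2 + 2x^3 - x^4 + x^5 - x^6
<D> = -A^-12 + A^-8 - A^-4 + 2 - A^4 + A^8; writhe +4
components 1, writhe +4 (12 crossings)
3-colorings: 3 of 3^12, det 7 — not tricolorable
note: w = +4 (over 12 crossings) is diagram-only; (-A^3)^(-4) removes it from V


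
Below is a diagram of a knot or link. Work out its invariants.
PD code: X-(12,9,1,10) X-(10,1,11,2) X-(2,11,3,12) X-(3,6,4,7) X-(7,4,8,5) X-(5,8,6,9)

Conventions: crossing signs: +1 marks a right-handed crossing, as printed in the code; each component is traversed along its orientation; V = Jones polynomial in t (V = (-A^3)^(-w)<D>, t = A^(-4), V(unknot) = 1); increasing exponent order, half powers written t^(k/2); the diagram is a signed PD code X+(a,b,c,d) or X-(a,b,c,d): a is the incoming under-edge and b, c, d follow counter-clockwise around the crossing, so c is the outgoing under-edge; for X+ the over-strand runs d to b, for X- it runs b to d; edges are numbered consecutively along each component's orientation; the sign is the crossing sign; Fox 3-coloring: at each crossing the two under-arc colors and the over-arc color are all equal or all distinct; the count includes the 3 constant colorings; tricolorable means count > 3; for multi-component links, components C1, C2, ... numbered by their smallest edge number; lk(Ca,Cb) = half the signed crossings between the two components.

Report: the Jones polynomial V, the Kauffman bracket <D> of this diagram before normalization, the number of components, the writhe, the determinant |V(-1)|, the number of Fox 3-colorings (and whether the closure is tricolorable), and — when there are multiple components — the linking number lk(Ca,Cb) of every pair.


V(t) = t^-8 - 2t^-7 + t^-6 - 2t^-5 + 2t^-4 + t^-2
bracket: A^-10 + 2A^-2 - 2A^2 + A^6 - 2A^10 + A^14, w = -6
1 component, writhe -6, over 6 crossings
det 9, colorings 27 of 3^6 — tricolorable
observation: |V(-1)| = 9: so tricolorable, since 3 divides 9


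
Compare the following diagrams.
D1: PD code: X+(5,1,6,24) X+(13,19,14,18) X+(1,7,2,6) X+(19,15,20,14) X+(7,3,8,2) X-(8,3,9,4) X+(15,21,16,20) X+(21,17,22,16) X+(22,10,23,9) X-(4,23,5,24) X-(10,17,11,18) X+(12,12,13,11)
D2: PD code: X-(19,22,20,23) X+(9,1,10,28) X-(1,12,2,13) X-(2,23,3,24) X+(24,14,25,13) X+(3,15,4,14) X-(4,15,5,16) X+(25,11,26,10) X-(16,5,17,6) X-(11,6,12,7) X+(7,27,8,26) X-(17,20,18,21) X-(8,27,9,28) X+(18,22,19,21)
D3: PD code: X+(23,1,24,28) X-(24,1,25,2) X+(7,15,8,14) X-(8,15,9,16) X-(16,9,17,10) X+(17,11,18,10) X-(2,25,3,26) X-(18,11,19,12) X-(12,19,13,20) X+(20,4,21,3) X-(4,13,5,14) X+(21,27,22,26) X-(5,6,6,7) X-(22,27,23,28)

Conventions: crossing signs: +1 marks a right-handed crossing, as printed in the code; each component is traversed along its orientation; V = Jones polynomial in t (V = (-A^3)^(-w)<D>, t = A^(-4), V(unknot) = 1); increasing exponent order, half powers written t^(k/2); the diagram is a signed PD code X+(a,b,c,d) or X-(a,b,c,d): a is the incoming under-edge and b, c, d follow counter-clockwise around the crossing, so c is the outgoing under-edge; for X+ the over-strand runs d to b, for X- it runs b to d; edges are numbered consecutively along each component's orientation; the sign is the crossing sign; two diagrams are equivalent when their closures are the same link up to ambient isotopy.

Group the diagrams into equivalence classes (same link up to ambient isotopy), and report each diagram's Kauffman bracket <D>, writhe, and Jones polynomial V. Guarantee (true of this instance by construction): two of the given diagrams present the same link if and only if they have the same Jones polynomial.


classes: {D1} | {D2} | {D3}
V(D1) = t + t^3 - t^4  [12 crossings, <D> = -A^2 + A^6 + A^14, w = +6]
V(D2) = t^-4 - t^-3 + t^-2 - 2t^-1 + 2 - t + t^2  [14 crossings, <D> = A^-14 - A^-10 + 2A^-6 - 2A^-2 + A^2 - A^6 + A^10, w = -2]
V(D3) = -t^-4 + t^-3 + t^-1  (w -4, c 14, <D> = A^-8 + 1 - A^4)
insight: V(t) takes 3 values over 3 diagrams, fixing the grouping


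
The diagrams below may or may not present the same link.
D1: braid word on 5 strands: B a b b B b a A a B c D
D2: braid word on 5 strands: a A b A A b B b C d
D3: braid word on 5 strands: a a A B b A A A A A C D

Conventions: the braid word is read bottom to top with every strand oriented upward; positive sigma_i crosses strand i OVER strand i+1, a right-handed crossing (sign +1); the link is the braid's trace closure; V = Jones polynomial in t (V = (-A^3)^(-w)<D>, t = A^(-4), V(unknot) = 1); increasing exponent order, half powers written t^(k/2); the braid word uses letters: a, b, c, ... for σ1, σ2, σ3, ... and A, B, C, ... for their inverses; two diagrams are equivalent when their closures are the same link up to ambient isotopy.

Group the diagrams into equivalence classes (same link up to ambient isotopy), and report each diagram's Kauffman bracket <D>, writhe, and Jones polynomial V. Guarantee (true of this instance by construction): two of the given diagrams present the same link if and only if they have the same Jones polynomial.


equivalence classes: {D1} | {D2} | {D3}
D1 (bracket A^-10 + A^-2 + 2A^6; 12 crossings at w = +2): V = 2 + t^2 + t^4
V(D2) = t^-2 + 2 + t^2  (w 0, c 10, <D> = A^-8 + 2 + A^8)
D3 (bracket A^-14 + A^-10 + A^-6 + A^6; 12 crossings at w = -6): V = t^-6 + t^-3 + t^-2 + t^-1
key observation: 3 values of V(t) split the 3 diagrams


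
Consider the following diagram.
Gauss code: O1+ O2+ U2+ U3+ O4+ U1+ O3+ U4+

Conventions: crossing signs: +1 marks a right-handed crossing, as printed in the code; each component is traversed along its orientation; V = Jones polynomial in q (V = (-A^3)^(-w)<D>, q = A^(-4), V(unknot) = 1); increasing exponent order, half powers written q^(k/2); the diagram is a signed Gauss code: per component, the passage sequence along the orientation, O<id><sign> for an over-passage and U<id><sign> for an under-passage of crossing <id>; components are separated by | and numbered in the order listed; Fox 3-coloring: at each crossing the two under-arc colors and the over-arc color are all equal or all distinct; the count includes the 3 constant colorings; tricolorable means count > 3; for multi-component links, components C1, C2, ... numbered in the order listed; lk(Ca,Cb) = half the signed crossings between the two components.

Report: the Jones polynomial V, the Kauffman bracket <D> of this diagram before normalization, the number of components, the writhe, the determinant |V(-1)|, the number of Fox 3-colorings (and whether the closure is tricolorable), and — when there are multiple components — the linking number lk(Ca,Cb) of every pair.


V = q + q^3 - q^4
<D> = -A^-4 + 1 + A^8 (w = +4)
1 component over 4 crossings, w = +4
9 Fox colorings among 3^4, |V(-1)| = 3: tricolorable
why: |V(-1)| = 3: so tricolorable, since 3 divides 3


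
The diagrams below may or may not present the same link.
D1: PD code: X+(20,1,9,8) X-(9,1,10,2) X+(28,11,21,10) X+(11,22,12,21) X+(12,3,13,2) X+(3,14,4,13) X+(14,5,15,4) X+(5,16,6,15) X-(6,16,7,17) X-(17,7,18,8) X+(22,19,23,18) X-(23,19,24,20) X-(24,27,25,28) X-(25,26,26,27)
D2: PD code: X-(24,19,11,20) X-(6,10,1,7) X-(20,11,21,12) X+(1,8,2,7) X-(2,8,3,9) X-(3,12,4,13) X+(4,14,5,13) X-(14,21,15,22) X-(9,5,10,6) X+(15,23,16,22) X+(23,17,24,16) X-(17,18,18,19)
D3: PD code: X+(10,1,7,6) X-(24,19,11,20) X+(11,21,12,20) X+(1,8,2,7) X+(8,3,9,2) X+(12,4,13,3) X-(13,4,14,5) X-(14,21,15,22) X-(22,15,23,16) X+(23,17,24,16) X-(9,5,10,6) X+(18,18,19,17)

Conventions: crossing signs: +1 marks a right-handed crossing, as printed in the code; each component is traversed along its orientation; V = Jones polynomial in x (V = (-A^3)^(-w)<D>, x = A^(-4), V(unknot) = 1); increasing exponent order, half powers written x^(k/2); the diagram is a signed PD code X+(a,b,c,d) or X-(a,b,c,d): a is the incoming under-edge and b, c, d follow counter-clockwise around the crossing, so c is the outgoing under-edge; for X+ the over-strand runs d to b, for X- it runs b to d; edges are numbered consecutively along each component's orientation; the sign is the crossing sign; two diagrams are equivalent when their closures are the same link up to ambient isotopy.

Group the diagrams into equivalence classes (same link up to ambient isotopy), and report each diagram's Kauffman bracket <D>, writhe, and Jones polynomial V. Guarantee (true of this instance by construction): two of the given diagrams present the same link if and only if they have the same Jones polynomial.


equivalence classes: {D1} | {D2} | {D3}
D1 (bracket A^-14 + 2A^-6 + A^2; 14 crossings at w = +2): V = x + 2x^3 + x^5
V(D2) = x^-3 + x^-2 + x^-1 + 1  (w -4, c 12, <D> = A^-12 + A^-8 + A^-4 + 1)
V(D3) = 1 + x + x^2 + x^3  (w +2, c 12, <D> = A^-6 + A^-2 + A^2 + A^6)
observation: V(x) takes 3 values over 3 diagrams, fixing the grouping


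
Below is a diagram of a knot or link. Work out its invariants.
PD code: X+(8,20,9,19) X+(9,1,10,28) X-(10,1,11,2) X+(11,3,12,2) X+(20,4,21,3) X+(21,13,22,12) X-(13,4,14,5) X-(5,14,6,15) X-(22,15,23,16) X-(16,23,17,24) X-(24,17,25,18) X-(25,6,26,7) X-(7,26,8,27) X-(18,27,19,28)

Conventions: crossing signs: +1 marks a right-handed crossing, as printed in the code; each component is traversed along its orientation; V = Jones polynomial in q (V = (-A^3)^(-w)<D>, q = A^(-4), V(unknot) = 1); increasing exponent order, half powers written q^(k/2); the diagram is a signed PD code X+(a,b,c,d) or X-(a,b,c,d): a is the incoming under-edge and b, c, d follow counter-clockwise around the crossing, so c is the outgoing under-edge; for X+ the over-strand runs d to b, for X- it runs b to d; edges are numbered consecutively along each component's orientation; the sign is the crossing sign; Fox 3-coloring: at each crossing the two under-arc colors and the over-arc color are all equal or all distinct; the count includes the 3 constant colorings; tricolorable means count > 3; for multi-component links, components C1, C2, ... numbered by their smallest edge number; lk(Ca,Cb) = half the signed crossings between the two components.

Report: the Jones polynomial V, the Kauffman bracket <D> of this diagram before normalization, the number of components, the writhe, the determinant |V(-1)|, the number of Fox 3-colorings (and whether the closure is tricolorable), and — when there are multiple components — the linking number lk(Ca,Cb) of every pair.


Jones polynomial: V(q) = q^-7 - 2q^-6 + 2q^-5 - 3q^-4 + 3q^-3 - 2q^-2 + 2q^-1
<D> = 2A^-8 - 2A^-4 + 3 - 3A^4 + 2A^8 - 2A^12 + A^16; writhe -4
components 1, writhe -4 (14 crossings)
3-colorings: 9 of 3^14, det 15 — tricolorable
note: w = -4 (over 14 crossings) is diagram-only; (-A^3)^(4) removes it from V


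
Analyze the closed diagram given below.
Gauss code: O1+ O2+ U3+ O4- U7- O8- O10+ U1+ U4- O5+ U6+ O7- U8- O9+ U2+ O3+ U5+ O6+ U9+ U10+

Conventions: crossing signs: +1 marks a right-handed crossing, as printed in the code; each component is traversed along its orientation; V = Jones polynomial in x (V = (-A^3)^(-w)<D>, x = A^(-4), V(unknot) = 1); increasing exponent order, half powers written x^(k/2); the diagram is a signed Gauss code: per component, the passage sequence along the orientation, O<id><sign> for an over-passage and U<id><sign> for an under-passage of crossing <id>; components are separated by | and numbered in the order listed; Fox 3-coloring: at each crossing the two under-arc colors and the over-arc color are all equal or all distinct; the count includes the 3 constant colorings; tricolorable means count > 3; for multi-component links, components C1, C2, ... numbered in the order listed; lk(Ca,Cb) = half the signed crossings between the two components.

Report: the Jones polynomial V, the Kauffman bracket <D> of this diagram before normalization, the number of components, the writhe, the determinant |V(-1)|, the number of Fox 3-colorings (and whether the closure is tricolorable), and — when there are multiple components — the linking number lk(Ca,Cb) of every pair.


Jones polynomial: V(x) = -1 + 3x - 3x^2 + 5x^3 - 5x^4 + 4x^5 - 3x^6 + 2x^7 - x^8
<D> = -A^-20 + 2A^-16 - 3A^-12 + 4A^-8 - 5A^-4 + 5 - 3A^4 + 3A^8 - A^12; writhe +4
components 1, writhe +4 (10 crossings)
3-colorings: 9 of 3^10, det 27 — tricolorable
note: det 27 = |V(-1)|; divisible by 3, so tricolorable


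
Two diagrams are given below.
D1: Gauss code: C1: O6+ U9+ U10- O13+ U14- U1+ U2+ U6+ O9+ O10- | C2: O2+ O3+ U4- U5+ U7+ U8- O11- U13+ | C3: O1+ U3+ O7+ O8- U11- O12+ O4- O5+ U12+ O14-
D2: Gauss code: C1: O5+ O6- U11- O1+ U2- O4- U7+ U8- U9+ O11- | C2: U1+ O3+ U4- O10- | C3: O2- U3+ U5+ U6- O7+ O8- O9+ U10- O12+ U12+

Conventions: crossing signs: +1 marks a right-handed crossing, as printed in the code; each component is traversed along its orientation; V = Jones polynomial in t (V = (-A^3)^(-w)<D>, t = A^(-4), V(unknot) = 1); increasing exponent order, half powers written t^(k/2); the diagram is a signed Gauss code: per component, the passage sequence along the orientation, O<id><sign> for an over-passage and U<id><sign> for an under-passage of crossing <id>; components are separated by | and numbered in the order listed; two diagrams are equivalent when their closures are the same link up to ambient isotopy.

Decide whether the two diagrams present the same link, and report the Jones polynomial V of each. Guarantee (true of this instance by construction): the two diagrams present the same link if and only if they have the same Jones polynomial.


same link: no
V(D1) = 1 + t + t^2 + t^3  [14 crossings, <D> = 1 + A^4 + A^8 + A^12, w = +4]
D2 (bracket -A^-12 + 3A^-8 - 2A^-4 + 4 - 2A^4 + 3A^8 - A^12; 12 crossings at w = 0): V = -t^-3 + 3t^-2 - 2t^-1 + 4 - 2t + 3t^2 - t^3
note: comparing 2 Jones polynomials yields 2 groups


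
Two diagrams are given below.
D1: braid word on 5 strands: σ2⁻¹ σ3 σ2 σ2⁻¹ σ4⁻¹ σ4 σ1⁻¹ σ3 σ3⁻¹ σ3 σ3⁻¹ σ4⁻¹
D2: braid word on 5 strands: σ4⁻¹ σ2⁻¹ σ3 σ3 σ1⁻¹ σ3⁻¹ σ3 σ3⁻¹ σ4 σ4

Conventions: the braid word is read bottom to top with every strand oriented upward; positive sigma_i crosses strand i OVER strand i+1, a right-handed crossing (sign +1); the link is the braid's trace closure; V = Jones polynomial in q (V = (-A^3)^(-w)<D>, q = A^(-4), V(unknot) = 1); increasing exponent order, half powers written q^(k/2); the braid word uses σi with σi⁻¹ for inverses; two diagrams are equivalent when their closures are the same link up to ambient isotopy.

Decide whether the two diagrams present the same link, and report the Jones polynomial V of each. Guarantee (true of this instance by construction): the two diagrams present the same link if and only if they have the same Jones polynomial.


equivalent: yes
V(D1) = 1  (w -2, c 12, <D> = A^-6)
D2 (bracket 1; 10 crossings at w = 0): V = 1
why: from 12 to 10 crossings by R-moves: one link, two diagrams


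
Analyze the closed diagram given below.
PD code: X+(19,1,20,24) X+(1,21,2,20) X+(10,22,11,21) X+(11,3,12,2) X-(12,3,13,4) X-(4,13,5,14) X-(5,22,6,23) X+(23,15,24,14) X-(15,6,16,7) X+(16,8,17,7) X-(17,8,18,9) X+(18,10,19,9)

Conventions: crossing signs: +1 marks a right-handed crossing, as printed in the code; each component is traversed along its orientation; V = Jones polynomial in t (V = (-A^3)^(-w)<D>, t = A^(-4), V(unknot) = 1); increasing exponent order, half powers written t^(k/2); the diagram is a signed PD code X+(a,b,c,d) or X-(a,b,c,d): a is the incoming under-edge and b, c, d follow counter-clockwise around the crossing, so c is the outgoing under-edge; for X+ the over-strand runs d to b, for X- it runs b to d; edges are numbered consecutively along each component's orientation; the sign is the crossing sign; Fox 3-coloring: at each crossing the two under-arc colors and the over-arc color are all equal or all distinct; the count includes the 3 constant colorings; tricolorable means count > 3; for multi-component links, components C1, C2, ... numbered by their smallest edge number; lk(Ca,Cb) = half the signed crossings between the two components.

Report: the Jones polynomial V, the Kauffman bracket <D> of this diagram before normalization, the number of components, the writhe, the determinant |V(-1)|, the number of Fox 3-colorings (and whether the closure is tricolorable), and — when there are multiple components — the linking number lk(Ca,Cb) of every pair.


V = t + t^3 - t^4
<D> = -A^-10 + A^-6 + A^2 (w = +2)
1 component over 12 crossings, w = +2
9 Fox colorings among 3^12, |V(-1)| = 3: tricolorable
why: w = +2 (over 12 crossings) is diagram-only; (-A^3)^(-2) removes it from V


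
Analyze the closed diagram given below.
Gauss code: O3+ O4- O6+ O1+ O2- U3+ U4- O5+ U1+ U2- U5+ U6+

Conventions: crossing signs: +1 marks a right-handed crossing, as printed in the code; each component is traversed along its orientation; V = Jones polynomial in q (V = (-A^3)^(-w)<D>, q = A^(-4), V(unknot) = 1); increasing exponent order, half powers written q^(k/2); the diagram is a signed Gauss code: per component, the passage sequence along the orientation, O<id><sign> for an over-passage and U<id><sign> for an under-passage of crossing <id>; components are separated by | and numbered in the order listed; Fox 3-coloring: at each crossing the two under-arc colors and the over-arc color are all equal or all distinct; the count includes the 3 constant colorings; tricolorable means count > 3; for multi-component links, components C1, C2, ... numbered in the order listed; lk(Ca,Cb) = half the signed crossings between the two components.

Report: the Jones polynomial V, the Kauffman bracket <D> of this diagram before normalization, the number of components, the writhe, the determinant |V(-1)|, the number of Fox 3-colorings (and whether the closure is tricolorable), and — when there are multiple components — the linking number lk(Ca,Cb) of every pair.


V = 1
<D> = A^6 (w = +2)
1 component over 6 crossings, w = +2
3 Fox colorings among 3^6, |V(-1)| = 1: not tricolorable
why: |V(-1)| = 1: so not tricolorable, since 3 does not divide 1


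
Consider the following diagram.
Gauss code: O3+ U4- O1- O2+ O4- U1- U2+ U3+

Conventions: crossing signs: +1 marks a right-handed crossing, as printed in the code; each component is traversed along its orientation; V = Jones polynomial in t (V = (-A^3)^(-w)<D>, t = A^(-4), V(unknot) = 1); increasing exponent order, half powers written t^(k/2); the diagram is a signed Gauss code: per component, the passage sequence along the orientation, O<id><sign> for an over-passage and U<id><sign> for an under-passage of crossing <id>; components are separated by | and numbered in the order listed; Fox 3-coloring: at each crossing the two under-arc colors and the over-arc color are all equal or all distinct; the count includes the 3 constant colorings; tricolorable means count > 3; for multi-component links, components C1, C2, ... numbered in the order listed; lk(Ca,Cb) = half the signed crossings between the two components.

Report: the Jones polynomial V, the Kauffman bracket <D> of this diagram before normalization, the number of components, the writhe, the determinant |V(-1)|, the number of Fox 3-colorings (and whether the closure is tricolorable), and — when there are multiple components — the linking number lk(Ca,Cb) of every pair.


V(t) = 1
bracket: 1, w = 0
1 component, writhe 0, over 4 crossings
det 1, colorings 3 of 3^4 — not tricolorable
observation: w = 0 shifts under R1 moves; the (-A^3)^(0) factor cancels that in V


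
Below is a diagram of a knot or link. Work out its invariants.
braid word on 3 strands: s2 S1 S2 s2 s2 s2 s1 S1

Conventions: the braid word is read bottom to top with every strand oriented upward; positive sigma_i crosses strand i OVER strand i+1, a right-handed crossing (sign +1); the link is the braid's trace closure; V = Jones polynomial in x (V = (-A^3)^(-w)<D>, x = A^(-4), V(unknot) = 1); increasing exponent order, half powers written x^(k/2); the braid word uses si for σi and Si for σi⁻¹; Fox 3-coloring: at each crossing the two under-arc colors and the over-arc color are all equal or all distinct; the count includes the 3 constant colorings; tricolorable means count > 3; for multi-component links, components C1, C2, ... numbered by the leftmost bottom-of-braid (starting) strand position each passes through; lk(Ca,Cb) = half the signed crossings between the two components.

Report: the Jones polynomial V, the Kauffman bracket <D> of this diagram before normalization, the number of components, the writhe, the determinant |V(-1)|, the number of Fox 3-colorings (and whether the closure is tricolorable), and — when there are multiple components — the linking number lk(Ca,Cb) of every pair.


V(x) = x + x^3 - x^4
bracket: -A^-10 + A^-6 + A^2, w = +2
1 component, writhe +2, over 8 crossings
det 3, colorings 9 of 3^8 — tricolorable
observation: w = +2 shifts under R1 moves; the (-A^3)^(-2) factor cancels that in V


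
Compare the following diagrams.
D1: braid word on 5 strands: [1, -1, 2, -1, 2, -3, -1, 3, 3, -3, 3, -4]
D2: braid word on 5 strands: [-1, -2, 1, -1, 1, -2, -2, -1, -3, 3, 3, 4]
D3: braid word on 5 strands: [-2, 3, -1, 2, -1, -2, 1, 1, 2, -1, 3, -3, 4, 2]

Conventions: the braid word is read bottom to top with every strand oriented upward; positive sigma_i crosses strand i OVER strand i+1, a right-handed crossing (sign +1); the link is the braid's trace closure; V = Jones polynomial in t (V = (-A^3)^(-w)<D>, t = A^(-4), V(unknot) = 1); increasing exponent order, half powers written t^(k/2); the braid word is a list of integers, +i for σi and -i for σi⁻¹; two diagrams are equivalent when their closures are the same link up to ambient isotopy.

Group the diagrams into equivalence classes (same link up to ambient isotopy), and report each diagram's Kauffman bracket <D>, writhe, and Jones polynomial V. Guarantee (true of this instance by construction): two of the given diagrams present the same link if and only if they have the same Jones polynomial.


classes: {D1} | {D2} | {D3}
V(D1) = t^-2 - t^-1 + 1 - t + t^2  [12 crossings, <D> = A^-8 - A^-4 + 1 - A^4 + A^8, w = 0]
V(D2) = -t^-6 + t^-5 - t^-4 + 2t^-3 - t^-2 + t^-1  [12 crossings, <D> = A^-2 - A^2 + 2A^6 - A^10 + A^14 - A^18, w = -2]
D3 (bracket -A^-6 + A^-2 - A^2 + 3A^6 - A^10 + A^14 - A^18; 14 crossings at w = +2): V = -t^-3 + t^-2 - t^-1 + 3 - t + t^2 - t^3
note: 3 values of V(t) split the 3 diagrams


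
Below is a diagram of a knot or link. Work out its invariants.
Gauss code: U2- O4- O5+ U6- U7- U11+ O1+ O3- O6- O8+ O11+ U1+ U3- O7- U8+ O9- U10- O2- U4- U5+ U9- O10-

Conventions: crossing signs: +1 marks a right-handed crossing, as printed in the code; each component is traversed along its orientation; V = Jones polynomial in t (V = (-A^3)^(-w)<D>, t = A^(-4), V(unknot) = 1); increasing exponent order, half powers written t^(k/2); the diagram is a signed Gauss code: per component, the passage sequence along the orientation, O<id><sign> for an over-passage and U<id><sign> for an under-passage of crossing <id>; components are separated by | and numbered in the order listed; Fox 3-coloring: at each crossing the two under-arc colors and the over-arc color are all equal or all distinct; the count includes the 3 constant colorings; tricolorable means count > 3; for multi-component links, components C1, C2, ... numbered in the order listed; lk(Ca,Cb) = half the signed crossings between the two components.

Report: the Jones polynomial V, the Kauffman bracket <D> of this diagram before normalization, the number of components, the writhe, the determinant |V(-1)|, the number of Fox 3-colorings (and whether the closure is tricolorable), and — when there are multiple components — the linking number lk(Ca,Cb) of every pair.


Jones polynomial: V(t) = -t^-4 + t^-3 + t^-1
<D> = -A^-5 - A^3 + A^7; writhe -3
components 1, writhe -3 (11 crossings)
3-colorings: 9 of 3^11, det 3 — tricolorable
note: w = -3 (over 11 crossings) is diagram-only; (-A^3)^(3) removes it from V
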